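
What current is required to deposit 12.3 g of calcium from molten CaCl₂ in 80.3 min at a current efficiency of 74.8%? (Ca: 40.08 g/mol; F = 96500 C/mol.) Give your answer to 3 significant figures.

16.4 A

n(Ca) = 12.3 / 40.08 = 0.3069 mol
Ca²⁺ + 2e⁻ → Ca, so n(e⁻) = 2 × 0.3069 = 0.6138 mol
Q = 0.6138 × 96500 / 0.748 = 79190 C
I = Q / t = 79190 / 4818 s = 16.4 A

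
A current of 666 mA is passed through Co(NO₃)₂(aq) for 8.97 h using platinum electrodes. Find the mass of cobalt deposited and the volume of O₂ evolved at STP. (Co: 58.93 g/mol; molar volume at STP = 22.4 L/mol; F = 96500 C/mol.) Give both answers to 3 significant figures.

6.57 g Co; 1.25 L O₂

Q = 0.666 × 32292 = 21510 C; n(e⁻) = 21510 / 96500 = 0.2229 mol
Cathode: Co²⁺ + 2e⁻ → Co → n(Co) = 0.2229/2 = 0.1115 mol → 6.57 g
Anode: 2H₂O → O₂ + 4H⁺ + 4e⁻ → n(O₂) = 0.2229/4 = 0.05573 mol → 1.25 L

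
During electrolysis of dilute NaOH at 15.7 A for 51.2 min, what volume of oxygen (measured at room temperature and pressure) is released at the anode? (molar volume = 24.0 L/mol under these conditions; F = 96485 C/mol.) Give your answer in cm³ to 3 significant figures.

Q = 15.7 A × 3072 s = 48230 C
Moles of electrons = 48230 / 96485 = 0.4999 mol
2H₂O → O₂ + 4H⁺ + 4e⁻, so n(O₂) = 0.4999 / 4 = 0.1250 mol
V = 0.1250 × 24.0 = 3.000 L
= 3000 cm³

3000 cm³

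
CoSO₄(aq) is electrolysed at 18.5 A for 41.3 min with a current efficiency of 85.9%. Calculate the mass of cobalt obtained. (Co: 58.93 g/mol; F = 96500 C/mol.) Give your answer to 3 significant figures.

Q = 18.5 × 2478 = 45840 C
n(e⁻) = 45840 / 96500 = 0.4750 mol
Co²⁺ + 2e⁻ → Co, so theoretical m(Co) = 0.2375 × 58.93 = 14.00 g
Actual mass = 85.9% × 14.00 = 12.0 g

12.0 g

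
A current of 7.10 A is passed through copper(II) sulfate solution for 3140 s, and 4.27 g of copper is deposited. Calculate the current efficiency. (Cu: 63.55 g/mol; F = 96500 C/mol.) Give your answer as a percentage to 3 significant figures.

58.2%

Q = 7.10 × 3140 = 22290 C
n(e⁻) = 22290 / 96500 = 0.2310 mol
Cu²⁺ + 2e⁻ → Cu, so theoretical n(Cu) = 0.1155 mol → 7.340 g
Efficiency = 4.27 / 7.340 = 0.5817 = 58.2%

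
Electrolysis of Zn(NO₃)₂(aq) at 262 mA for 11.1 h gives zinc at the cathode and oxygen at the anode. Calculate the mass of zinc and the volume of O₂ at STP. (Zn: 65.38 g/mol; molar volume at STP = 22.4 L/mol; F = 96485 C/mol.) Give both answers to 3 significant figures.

Q = 0.262 × 39960 = 10470 C; n(e⁻) = 10470 / 96485 = 0.1085 mol
Cathode: Zn²⁺ + 2e⁻ → Zn → n(Zn) = 0.1085/2 = 0.05425 mol → 3.55 g
Anode: 2H₂O → O₂ + 4H⁺ + 4e⁻ → n(O₂) = 0.1085/4 = 0.02713 mol → 0.608 L

3.55 g Zn; 0.608 L O₂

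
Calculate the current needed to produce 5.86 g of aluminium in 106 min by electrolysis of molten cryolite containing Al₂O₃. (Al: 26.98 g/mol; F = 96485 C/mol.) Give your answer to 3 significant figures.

9.89 A

n(Al) = 5.86 / 26.98 = 0.2172 mol
Al³⁺ + 3e⁻ → Al, so n(e⁻) = 3 × 0.2172 = 0.6516 mol
Q = 0.6516 × 96485 = 62870 C
I = Q / t = 62870 / 6360 s = 9.89 A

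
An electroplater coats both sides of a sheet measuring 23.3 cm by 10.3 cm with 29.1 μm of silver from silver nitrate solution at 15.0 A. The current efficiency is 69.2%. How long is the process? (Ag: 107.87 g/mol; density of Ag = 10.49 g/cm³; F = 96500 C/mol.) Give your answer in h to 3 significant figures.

0.351 h

Plated area = 2 × 23.3 × 10.3 = 480.0 cm²
Volume = 480.0 × 29.1×10⁻⁴ cm = 1.397 cm³
m(Ag) = 1.397 × 10.49 = 14.65 g
n(Ag) = 14.65 / 107.87 = 0.1358 mol; n(e⁻) = 0.1358 mol
Q = 0.1358 × 96500 / 0.692 = 18940 C
t = 18940 / 15.0 = 1263 s = 0.351 h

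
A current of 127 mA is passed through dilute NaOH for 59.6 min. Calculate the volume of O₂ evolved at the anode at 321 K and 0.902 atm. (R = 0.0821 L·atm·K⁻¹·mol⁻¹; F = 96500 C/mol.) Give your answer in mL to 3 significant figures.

Charge passed = 0.127 × 3576 = 454.2 C
n(e⁻) = Q/F = 454.2/96500 = 0.004707 mol
2H₂O → O₂ + 4H⁺ + 4e⁻, so n(O₂) = 0.004707 / 4 = 0.001177 mol
V = nRT/P = 0.001177 × 0.0821 × 321 / 0.902 = 0.03439 L
= 34.4 mL

34.4 mL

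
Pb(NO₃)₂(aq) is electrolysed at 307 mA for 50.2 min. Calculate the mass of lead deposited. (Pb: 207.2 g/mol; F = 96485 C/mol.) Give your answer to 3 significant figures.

Charge passed = 0.307 × 3012 = 924.7 C
Moles of electrons = 924.7 / 96485 = 0.009584 mol
Pb²⁺ + 2e⁻ → Pb, so n(Pb) = 0.009584 / 2 = 0.004792 mol
m = 0.004792 × 207.2 = 0.993 g

0.993 g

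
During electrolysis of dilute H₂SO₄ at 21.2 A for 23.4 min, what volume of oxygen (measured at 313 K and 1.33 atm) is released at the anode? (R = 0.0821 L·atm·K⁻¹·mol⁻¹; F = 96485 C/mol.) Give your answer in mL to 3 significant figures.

1490 mL

Q = 21.2 A × 1404 s = 29760 C
n(e⁻) = Q/F = 29760/96485 = 0.3084 mol
2H₂O → O₂ + 4H⁺ + 4e⁻, so n(O₂) = 0.3084 / 4 = 0.07710 mol
V = nRT/P = 0.07710 × 0.0821 × 313 / 1.33 = 1.490 L
= 1490 mL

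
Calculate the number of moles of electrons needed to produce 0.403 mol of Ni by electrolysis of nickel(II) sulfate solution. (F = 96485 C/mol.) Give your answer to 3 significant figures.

0.806 mol

Ni²⁺ + 2e⁻ → Ni, so n(e⁻) = 2 × 0.403 = 0.8060 mol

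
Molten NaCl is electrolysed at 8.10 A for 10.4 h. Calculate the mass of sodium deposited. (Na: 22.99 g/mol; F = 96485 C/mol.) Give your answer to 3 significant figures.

72.3 g

Q = It = 8.10 × 37440 = 3.033×10^5 C
n(e⁻) = 3.033×10^5 / 96485 = 3.143 mol
Na⁺ + e⁻ → Na, so n(Na) = 3.143 mol
m = 3.143 × 22.99 = 72.3 g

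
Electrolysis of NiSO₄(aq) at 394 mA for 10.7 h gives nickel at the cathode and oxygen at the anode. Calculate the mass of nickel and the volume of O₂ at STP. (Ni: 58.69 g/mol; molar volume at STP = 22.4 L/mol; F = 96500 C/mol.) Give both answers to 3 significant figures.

4.62 g Ni; 0.881 L O₂

Q = 0.394 × 38520 = 15180 C; n(e⁻) = 15180 / 96500 = 0.1573 mol
Cathode: Ni²⁺ + 2e⁻ → Ni → n(Ni) = 0.1573/2 = 0.07865 mol → 4.62 g
Anode: 2H₂O → O₂ + 4H⁺ + 4e⁻ → n(O₂) = 0.1573/4 = 0.03933 mol → 0.881 L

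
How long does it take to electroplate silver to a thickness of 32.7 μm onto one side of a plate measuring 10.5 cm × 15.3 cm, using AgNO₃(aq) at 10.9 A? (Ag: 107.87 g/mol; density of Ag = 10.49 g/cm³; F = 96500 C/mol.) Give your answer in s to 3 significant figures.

Plated area = 10.5 × 15.3 = 160.7 cm²
Volume = 160.7 × 32.7×10⁻⁴ cm = 0.5255 cm³
m(Ag) = 0.5255 × 10.49 = 5.512 g
n(Ag) = 5.512 / 107.87 = 0.05110 mol; n(e⁻) = 0.05110 mol
Q = 0.05110 × 96500 = 4931 C
t = 4931 / 10.9 = 452.4 s

452 s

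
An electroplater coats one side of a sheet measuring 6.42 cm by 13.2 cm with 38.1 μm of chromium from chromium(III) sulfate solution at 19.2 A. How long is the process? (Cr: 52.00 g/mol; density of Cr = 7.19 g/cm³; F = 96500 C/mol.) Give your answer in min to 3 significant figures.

Plated area = 6.42 × 13.2 = 84.74 cm²
Volume = 84.74 × 38.1×10⁻⁴ cm = 0.3229 cm³
m(Cr) = 0.3229 × 7.19 = 2.322 g
n(Cr) = 2.322 / 52.00 = 0.04465 mol; n(e⁻) = 3 × 0.04465 = 0.1340 mol
Q = 0.1340 × 96500 = 12930 C
t = 12930 / 19.2 = 673.4 s = 11.2 min

11.2 min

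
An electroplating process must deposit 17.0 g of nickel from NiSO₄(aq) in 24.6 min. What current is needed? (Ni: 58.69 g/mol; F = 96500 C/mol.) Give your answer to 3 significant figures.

37.9 A

n(Ni) = 17.0 / 58.69 = 0.2897 mol
Ni²⁺ + 2e⁻ → Ni, so n(e⁻) = 2 × 0.2897 = 0.5794 mol
Q = 0.5794 × 96500 = 55910 C
I = Q / t = 55910 / 1476 s = 37.9 A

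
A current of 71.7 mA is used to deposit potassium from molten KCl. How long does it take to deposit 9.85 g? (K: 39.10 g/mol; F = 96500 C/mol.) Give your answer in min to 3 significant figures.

5650 min

n(K) = 9.85 / 39.10 = 0.2519 mol
K⁺ + e⁻ → K, so n(e⁻) = 0.2519 mol
Q = 0.2519 × 96500 = 24310 C
t = Q / I = 24310 / 0.0717 = 3.391×10^5 s = 5650 min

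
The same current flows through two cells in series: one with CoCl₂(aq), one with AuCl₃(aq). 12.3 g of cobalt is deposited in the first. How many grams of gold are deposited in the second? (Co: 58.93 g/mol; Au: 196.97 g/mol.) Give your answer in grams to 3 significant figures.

n(Co) = 12.3 / 58.93 = 0.2087 mol
Co²⁺ + 2e⁻ → Co, so n(e⁻) = 2 × 0.2087 = 0.4174 mol
In series, the same 0.4174 mol of electrons flows through the second cell.
Au³⁺ + 3e⁻ → Au, so n(Au) = 0.4174 / 3 = 0.1391 mol
m(Au) = 0.1391 × 196.97 = 27.4 g

27.4 g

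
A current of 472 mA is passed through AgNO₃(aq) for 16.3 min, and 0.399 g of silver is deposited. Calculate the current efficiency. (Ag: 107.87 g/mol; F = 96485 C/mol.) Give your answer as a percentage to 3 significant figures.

Q = 0.472 × 978 = 461.6 C
n(e⁻) = 461.6 / 96485 = 0.004784 mol
Ag⁺ + e⁻ → Ag, so theoretical n(Ag) = 0.004784 mol → 0.5161 g
Efficiency = 0.399 / 0.5161 = 0.7731 = 77.3%

77.3%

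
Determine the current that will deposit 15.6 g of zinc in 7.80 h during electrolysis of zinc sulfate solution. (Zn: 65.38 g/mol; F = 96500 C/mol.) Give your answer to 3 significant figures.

1.64 A

n(Zn) = 15.6 / 65.38 = 0.2386 mol
Zn²⁺ + 2e⁻ → Zn, so n(e⁻) = 2 × 0.2386 = 0.4772 mol
Q = 0.4772 × 96500 = 46050 C
I = Q / t = 46050 / 28080 s = 1.64 A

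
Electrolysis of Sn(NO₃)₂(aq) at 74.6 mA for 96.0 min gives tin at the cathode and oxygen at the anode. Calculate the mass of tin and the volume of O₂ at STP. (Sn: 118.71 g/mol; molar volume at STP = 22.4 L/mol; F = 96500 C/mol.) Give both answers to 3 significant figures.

Q = 0.0746 × 5760 = 429.7 C; n(e⁻) = 429.7 / 96500 = 0.004453 mol
Cathode: Sn²⁺ + 2e⁻ → Sn → n(Sn) = 0.004453/2 = 0.002227 mol → 0.264 g
Anode: 2H₂O → O₂ + 4H⁺ + 4e⁻ → n(O₂) = 0.004453/4 = 0.001113 mol → 0.0249 L

0.264 g Sn; 0.0249 L O₂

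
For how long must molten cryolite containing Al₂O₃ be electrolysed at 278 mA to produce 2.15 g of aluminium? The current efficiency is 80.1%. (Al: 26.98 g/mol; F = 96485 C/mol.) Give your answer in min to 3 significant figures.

n(Al) = 2.15 / 26.98 = 0.07969 mol
Al³⁺ + 3e⁻ → Al, so n(e⁻) = 3 × 0.07969 = 0.2391 mol
Q = 0.2391 × 96485 / 0.801 = 28800 C
t = Q / I = 28800 / 0.278 = 1.036×10^5 s = 1730 min

1730 min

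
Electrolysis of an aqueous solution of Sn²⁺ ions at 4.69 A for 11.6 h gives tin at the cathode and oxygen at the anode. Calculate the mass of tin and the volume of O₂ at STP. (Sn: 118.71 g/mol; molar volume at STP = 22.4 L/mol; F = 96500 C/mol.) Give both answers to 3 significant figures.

120 g Sn; 11.4 L O₂

Q = 4.69 × 41760 = 1.959×10^5 C; n(e⁻) = 1.959×10^5 / 96500 = 2.030 mol
Cathode: Sn²⁺ + 2e⁻ → Sn → n(Sn) = 2.030/2 = 1.015 mol → 120 g
Anode: 2H₂O → O₂ + 4H⁺ + 4e⁻ → n(O₂) = 2.030/4 = 0.5075 mol → 11.4 L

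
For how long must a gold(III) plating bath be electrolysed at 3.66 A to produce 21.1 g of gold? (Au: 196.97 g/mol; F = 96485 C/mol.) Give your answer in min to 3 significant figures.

n(Au) = 21.1 / 196.97 = 0.1071 mol
Au³⁺ + 3e⁻ → Au, so n(e⁻) = 3 × 0.1071 = 0.3213 mol
Q = 0.3213 × 96485 = 31000 C
t = Q / I = 31000 / 3.66 = 8470 s = 141 min

141 min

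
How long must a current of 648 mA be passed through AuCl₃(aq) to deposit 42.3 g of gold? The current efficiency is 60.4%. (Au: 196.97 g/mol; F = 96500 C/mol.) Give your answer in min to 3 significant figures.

2650 min

n(Au) = 42.3 / 196.97 = 0.2148 mol
Au³⁺ + 3e⁻ → Au, so n(e⁻) = 3 × 0.2148 = 0.6444 mol
Q = 0.6444 × 96500 / 0.604 = 1.030×10^5 C
t = Q / I = 1.030×10^5 / 0.648 = 1.590×10^5 s = 2650 min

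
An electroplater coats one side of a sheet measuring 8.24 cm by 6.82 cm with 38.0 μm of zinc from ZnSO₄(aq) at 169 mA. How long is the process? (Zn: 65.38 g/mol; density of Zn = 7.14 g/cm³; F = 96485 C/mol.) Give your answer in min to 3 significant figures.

444 min

Plated area = 8.24 × 6.82 = 56.20 cm²
Volume = 56.20 × 38.0×10⁻⁴ cm = 0.2136 cm³
m(Zn) = 0.2136 × 7.14 = 1.525 g
n(Zn) = 1.525 / 65.38 = 0.02333 mol; n(e⁻) = 2 × 0.02333 = 0.04666 mol
Q = 0.04666 × 96485 = 4502 C
t = 4502 / 0.169 = 26640 s = 444 min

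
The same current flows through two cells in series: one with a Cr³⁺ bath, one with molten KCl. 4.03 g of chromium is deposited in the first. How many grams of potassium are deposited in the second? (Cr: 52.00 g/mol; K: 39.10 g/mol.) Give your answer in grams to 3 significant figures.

n(Cr) = 4.03 / 52.00 = 0.07750 mol
Cr³⁺ + 3e⁻ → Cr, so n(e⁻) = 3 × 0.07750 = 0.2325 mol
Same current for the same time ⇒ same n(e⁻) = 0.2325 mol in both cells.
K⁺ + e⁻ → K, so n(K) = 0.2325 mol
m(K) = 0.2325 × 39.10 = 9.09 g

9.09 g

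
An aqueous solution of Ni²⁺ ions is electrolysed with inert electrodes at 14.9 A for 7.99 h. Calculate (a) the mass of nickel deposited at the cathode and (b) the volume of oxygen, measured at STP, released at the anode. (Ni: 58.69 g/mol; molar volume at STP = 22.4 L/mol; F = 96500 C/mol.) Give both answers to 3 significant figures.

Q = 14.9 × 28764 = 4.286×10^5 C; n(e⁻) = 4.286×10^5 / 96500 = 4.441 mol
Cathode: Ni²⁺ + 2e⁻ → Ni → n(Ni) = 4.441/2 = 2.221 mol → 130 g
Anode: 2H₂O → O₂ + 4H⁺ + 4e⁻ → n(O₂) = 4.441/4 = 1.110 mol → 24.9 L

130 g Ni; 24.9 L O₂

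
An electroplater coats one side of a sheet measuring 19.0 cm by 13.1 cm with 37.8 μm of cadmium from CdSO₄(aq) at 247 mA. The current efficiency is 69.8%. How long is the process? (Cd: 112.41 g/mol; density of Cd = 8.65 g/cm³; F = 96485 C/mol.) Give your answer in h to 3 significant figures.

Plated area = 19.0 × 13.1 = 248.9 cm²
Volume = 248.9 × 37.8×10⁻⁴ cm = 0.9408 cm³
m(Cd) = 0.9408 × 8.65 = 8.138 g
n(Cd) = 8.138 / 112.41 = 0.07240 mol; n(e⁻) = 2 × 0.07240 = 0.1448 mol
Q = 0.1448 × 96485 / 0.698 = 20020 C
t = 20020 / 0.247 = 81050 s = 22.5 h

22.5 h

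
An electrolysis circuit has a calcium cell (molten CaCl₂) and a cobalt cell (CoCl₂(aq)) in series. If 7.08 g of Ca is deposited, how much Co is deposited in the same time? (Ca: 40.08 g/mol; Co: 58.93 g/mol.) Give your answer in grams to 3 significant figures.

n(Ca) = 7.08 / 40.08 = 0.1766 mol
Ca²⁺ + 2e⁻ → Ca, so n(e⁻) = 2 × 0.1766 = 0.3532 mol
Same current for the same time ⇒ same n(e⁻) = 0.3532 mol in both cells.
Co²⁺ + 2e⁻ → Co, so n(Co) = 0.3532 / 2 = 0.1766 mol
m(Co) = 0.1766 × 58.93 = 10.4 g

10.4 g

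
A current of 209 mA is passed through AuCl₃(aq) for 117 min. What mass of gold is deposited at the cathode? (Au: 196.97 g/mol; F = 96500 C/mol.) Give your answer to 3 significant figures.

0.998 g

Q = 0.209 A × 7020 s = 1467 C
Moles of electrons = 1467 / 96500 = 0.01520 mol
Au³⁺ + 3e⁻ → Au, so n(Au) = 0.01520 / 3 = 0.005067 mol
m = 0.005067 × 196.97 = 0.998 g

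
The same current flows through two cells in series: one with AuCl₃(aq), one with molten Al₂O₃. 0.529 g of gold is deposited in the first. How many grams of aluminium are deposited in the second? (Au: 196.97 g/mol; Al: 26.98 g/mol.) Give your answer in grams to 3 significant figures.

0.0725 g

n(Au) = 0.529 / 196.97 = 0.002686 mol
Au³⁺ + 3e⁻ → Au, so n(e⁻) = 3 × 0.002686 = 0.008058 mol
The cells are in series, so the same charge (and hence the same n(e⁻) = 0.008058 mol) passes through both.
Al³⁺ + 3e⁻ → Al, so n(Al) = 0.008058 / 3 = 0.002686 mol
m(Al) = 0.002686 × 26.98 = 0.0725 g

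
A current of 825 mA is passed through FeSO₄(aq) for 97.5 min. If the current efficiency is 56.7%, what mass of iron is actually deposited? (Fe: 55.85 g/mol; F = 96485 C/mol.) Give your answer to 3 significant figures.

Q = 0.825 × 5850 = 4826 C
n(e⁻) = 4826 / 96485 = 0.05002 mol
Fe²⁺ + 2e⁻ → Fe, so theoretical m(Fe) = 0.02501 × 55.85 = 1.397 g
Actual mass = 56.7% × 1.397 = 0.792 g

0.792 g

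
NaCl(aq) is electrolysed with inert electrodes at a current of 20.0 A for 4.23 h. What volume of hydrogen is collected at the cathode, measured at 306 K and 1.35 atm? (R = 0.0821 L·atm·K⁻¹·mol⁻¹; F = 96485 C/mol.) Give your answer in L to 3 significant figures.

29.4 L

Q = 20.0 A × 15228 s = 3.046×10^5 C
n(e⁻) = Q/F = 3.046×10^5/96485 = 3.157 mol
2H⁺ + 2e⁻ → H₂, so n(H₂) = 3.157 / 2 = 1.579 mol
V = nRT/P = 1.579 × 0.0821 × 306 / 1.35 = 29.38 L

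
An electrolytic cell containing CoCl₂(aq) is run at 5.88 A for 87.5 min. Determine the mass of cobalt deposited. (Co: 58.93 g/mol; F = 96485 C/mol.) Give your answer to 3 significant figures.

9.43 g

Q = 5.88 A × 5250 s = 30870 C
Moles of electrons = 30870 / 96485 = 0.3199 mol
Co²⁺ + 2e⁻ → Co, so n(Co) = 0.3199 / 2 = 0.1600 mol
m = 0.1600 × 58.93 = 9.43 g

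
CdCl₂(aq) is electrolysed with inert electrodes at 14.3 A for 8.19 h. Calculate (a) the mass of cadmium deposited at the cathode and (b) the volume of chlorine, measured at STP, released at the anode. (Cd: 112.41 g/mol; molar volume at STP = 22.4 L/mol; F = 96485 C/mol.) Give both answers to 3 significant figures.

246 g Cd; 48.9 L Cl₂

Q = 14.3 × 29484 = 4.216×10^5 C; n(e⁻) = 4.216×10^5 / 96485 = 4.370 mol
Cathode: Cd²⁺ + 2e⁻ → Cd → n(Cd) = 4.370/2 = 2.185 mol → 246 g
Anode: 2Cl⁻ → Cl₂ + 2e⁻ → n(Cl₂) = 4.370/2 = 2.185 mol → 48.9 L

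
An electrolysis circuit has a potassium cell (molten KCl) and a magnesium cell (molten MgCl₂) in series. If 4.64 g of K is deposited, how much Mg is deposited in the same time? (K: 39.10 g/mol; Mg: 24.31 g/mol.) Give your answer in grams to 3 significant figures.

n(K) = 4.64 / 39.10 = 0.1187 mol
K⁺ + e⁻ → K, so n(e⁻) = 0.1187 mol
Same current for the same time ⇒ same n(e⁻) = 0.1187 mol in both cells.
Mg²⁺ + 2e⁻ → Mg, so n(Mg) = 0.1187 / 2 = 0.05935 mol
m(Mg) = 0.05935 × 24.31 = 1.44 g

1.44 g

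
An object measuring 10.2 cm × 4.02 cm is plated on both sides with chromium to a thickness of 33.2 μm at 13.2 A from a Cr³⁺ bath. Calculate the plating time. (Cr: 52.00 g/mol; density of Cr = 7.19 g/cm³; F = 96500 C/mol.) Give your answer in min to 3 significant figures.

13.8 min

Plated area = 2 × 10.2 × 4.02 = 82.01 cm²
Volume = 82.01 × 33.2×10⁻⁴ cm = 0.2723 cm³
m(Cr) = 0.2723 × 7.19 = 1.958 g
n(Cr) = 1.958 / 52.00 = 0.03765 mol; n(e⁻) = 3 × 0.03765 = 0.1130 mol
Q = 0.1130 × 96500 = 10900 C
t = 10900 / 13.2 = 825.8 s = 13.8 min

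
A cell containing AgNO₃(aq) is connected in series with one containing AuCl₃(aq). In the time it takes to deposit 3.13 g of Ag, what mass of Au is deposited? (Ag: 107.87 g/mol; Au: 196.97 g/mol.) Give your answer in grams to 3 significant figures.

1.91 g

n(Ag) = 3.13 / 107.87 = 0.02902 mol
Ag⁺ + e⁻ → Ag, so n(e⁻) = 0.02902 mol
Since the cells are in series, n(e⁻) in the Au cell is also 0.02902 mol.
Au³⁺ + 3e⁻ → Au, so n(Au) = 0.02902 / 3 = 0.009673 mol
m(Au) = 0.009673 × 196.97 = 1.91 g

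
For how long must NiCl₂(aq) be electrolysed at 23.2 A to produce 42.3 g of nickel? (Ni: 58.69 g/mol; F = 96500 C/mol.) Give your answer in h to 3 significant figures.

n(Ni) = 42.3 / 58.69 = 0.7207 mol
Ni²⁺ + 2e⁻ → Ni, so n(e⁻) = 2 × 0.7207 = 1.441 mol
Q = 1.441 × 96500 = 1.391×10^5 C
t = Q / I = 1.391×10^5 / 23.2 = 5996 s = 1.67 h

1.67 h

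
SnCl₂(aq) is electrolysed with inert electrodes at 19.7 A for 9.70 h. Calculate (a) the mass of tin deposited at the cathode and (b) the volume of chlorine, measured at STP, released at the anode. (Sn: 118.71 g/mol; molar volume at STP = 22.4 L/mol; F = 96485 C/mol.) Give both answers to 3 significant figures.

Q = 19.7 × 34920 = 6.879×10^5 C; n(e⁻) = 6.879×10^5 / 96485 = 7.130 mol
Cathode: Sn²⁺ + 2e⁻ → Sn → n(Sn) = 7.130/2 = 3.565 mol → 423 g
Anode: 2Cl⁻ → Cl₂ + 2e⁻ → n(Cl₂) = 7.130/2 = 3.565 mol → 79.9 L

423 g Sn; 79.9 L Cl₂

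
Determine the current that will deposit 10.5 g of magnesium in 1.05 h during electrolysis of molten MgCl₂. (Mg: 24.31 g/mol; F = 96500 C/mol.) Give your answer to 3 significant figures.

22.1 A

n(Mg) = 10.5 / 24.31 = 0.4319 mol
Mg²⁺ + 2e⁻ → Mg, so n(e⁻) = 2 × 0.4319 = 0.8638 mol
Q = 0.8638 × 96500 = 83360 C
I = Q / t = 83360 / 3780 s = 22.1 A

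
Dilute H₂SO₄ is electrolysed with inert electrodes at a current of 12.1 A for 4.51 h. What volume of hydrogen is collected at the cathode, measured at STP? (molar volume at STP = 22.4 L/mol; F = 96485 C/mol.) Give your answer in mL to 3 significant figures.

22800 mL

Charge passed = 12.1 × 16236 = 1.965×10^5 C
Moles of electrons = 1.965×10^5 / 96485 = 2.037 mol
2H⁺ + 2e⁻ → H₂, so n(H₂) = 2.037 / 2 = 1.019 mol
V = 1.019 × 22.4 = 22.83 L
= 22800 mL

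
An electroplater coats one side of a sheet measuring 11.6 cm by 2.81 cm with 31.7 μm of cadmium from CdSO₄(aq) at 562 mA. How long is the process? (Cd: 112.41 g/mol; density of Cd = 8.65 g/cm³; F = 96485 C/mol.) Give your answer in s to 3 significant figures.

2730 s

Plated area = 11.6 × 2.81 = 32.60 cm²
Volume = 32.60 × 31.7×10⁻⁴ cm = 0.1033 cm³
m(Cd) = 0.1033 × 8.65 = 0.8935 g
n(Cd) = 0.8935 / 112.41 = 0.007949 mol; n(e⁻) = 2 × 0.007949 = 0.01590 mol
Q = 0.01590 × 96485 = 1534 C
t = 1534 / 0.562 = 2730 s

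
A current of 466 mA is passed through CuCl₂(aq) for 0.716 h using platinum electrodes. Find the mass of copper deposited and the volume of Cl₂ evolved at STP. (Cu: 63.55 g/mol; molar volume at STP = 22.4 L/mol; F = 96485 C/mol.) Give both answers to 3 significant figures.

Q = 0.466 × 2577.6 = 1201 C; n(e⁻) = 1201 / 96485 = 0.01245 mol
Cathode: Cu²⁺ + 2e⁻ → Cu → n(Cu) = 0.01245/2 = 0.006225 mol → 0.396 g
Anode: 2Cl⁻ → Cl₂ + 2e⁻ → n(Cl₂) = 0.01245/2 = 0.006225 mol → 0.139 L

0.396 g Cu; 0.139 L Cl₂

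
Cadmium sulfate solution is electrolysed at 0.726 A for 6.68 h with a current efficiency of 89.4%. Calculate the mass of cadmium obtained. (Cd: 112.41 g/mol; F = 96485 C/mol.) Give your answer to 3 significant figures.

Q = 0.726 × 24048 = 17460 C
n(e⁻) = 17460 / 96485 = 0.1810 mol
Cd²⁺ + 2e⁻ → Cd, so theoretical m(Cd) = 0.09050 × 112.41 = 10.17 g
Actual mass = 89.4% × 10.17 = 9.09 g

9.09 g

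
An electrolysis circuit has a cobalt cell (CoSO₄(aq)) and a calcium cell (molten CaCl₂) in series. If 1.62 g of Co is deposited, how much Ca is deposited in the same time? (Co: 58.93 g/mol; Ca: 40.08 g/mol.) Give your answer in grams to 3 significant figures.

1.10 g

n(Co) = 1.62 / 58.93 = 0.02749 mol
Co²⁺ + 2e⁻ → Co, so n(e⁻) = 2 × 0.02749 = 0.05498 mol
Same current for the same time ⇒ same n(e⁻) = 0.05498 mol in both cells.
Ca²⁺ + 2e⁻ → Ca, so n(Ca) = 0.05498 / 2 = 0.02749 mol
m(Ca) = 0.02749 × 40.08 = 1.10 g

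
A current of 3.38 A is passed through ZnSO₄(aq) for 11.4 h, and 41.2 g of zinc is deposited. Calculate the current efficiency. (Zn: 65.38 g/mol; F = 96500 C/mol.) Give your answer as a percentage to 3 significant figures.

87.7%

Q = 3.38 × 41040 = 1.387×10^5 C
n(e⁻) = 1.387×10^5 / 96500 = 1.437 mol
Zn²⁺ + 2e⁻ → Zn, so theoretical n(Zn) = 0.7185 mol → 46.98 g
Efficiency = 41.2 / 46.98 = 0.8770 = 87.7%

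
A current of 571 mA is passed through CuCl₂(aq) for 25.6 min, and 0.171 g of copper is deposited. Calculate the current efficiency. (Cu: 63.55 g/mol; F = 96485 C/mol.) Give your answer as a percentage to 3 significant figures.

Q = 0.571 × 1536 = 877.1 C
n(e⁻) = 877.1 / 96485 = 0.009091 mol
Cu²⁺ + 2e⁻ → Cu, so theoretical n(Cu) = 0.004546 mol → 0.2889 g
Efficiency = 0.171 / 0.2889 = 0.5919 = 59.2%

59.2%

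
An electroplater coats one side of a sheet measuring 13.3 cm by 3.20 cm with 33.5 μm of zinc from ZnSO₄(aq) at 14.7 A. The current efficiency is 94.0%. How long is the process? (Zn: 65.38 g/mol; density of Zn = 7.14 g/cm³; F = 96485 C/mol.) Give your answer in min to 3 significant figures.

3.62 min

Plated area = 13.3 × 3.20 = 42.56 cm²
Volume = 42.56 × 33.5×10⁻⁴ cm = 0.1426 cm³
m(Zn) = 0.1426 × 7.14 = 1.018 g
n(Zn) = 1.018 / 65.38 = 0.01557 mol; n(e⁻) = 2 × 0.01557 = 0.03114 mol
Q = 0.03114 × 96485 / 0.940 = 3196 C
t = 3196 / 14.7 = 217.4 s = 3.62 min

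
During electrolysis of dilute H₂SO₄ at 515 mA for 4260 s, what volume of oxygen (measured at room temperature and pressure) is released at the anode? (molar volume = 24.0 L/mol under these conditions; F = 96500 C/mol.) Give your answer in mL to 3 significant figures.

Q = It = 0.515 × 4260 = 2194 C
n(e⁻) = Q/F = 2194/96500 = 0.02274 mol
2H₂O → O₂ + 4H⁺ + 4e⁻, so n(O₂) = 0.02274 / 4 = 0.005685 mol
V = 0.005685 × 24.0 = 0.1364 L
= 136 mL

136 mL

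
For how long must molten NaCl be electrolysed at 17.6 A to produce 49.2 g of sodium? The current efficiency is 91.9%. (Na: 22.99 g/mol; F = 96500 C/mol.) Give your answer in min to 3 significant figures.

n(Na) = 49.2 / 22.99 = 2.140 mol
Na⁺ + e⁻ → Na, so n(e⁻) = 2.140 mol
Q = 2.140 × 96500 / 0.919 = 2.247×10^5 C
t = Q / I = 2.247×10^5 / 17.6 = 12770 s = 213 min

213 min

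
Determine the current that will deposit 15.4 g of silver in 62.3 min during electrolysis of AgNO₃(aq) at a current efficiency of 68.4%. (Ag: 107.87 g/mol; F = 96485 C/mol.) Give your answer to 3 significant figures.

n(Ag) = 15.4 / 107.87 = 0.1428 mol
Ag⁺ + e⁻ → Ag, so n(e⁻) = 0.1428 mol
Q = 0.1428 × 96485 / 0.684 = 20140 C
I = Q / t = 20140 / 3738 s = 5.39 A

5.39 A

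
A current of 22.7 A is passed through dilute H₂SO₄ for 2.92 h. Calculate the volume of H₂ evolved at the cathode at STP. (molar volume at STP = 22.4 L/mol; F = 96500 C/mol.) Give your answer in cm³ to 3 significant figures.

Q = It = 22.7 × 10512 = 2.386×10^5 C
n(e⁻) = Q/F = 2.386×10^5/96500 = 2.473 mol
2H⁺ + 2e⁻ → H₂, so n(H₂) = 2.473 / 2 = 1.237 mol
V = 1.237 × 22.4 = 27.71 L
= 27700 cm³

27700 cm³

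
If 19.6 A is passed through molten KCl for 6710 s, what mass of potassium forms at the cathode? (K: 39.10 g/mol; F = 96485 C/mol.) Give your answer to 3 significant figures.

Q = 19.6 A × 6710 s = 1.315×10^5 C
Moles of electrons = 1.315×10^5 / 96485 = 1.363 mol
K⁺ + e⁻ → K, so n(K) = 1.363 mol
m = 1.363 × 39.10 = 53.3 g

53.3 g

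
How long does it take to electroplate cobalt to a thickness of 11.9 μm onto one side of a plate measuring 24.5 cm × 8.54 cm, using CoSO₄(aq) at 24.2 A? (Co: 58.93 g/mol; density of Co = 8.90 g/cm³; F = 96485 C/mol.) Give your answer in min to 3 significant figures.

5.00 min

Plated area = 24.5 × 8.54 = 209.2 cm²
Volume = 209.2 × 11.9×10⁻⁴ cm = 0.2489 cm³
m(Co) = 0.2489 × 8.90 = 2.215 g
n(Co) = 2.215 / 58.93 = 0.03759 mol; n(e⁻) = 2 × 0.03759 = 0.07518 mol
Q = 0.07518 × 96485 = 7254 C
t = 7254 / 24.2 = 299.8 s = 5.00 min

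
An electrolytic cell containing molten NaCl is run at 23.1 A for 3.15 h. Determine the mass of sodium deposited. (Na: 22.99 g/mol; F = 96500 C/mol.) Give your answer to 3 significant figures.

62.4 g

Charge passed = 23.1 × 11340 = 2.620×10^5 C
Moles of electrons = 2.620×10^5 / 96500 = 2.715 mol
Na⁺ + e⁻ → Na, so n(Na) = 2.715 mol
m = 2.715 × 22.99 = 62.4 g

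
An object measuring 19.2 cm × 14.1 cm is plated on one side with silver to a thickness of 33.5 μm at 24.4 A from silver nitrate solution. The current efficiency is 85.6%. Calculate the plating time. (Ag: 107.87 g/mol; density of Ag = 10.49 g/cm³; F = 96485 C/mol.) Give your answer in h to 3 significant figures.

Plated area = 19.2 × 14.1 = 270.7 cm²
Volume = 270.7 × 33.5×10⁻⁴ cm = 0.9068 cm³
m(Ag) = 0.9068 × 10.49 = 9.512 g
n(Ag) = 9.512 / 107.87 = 0.08818 mol; n(e⁻) = 0.08818 mol
Q = 0.08818 × 96485 / 0.856 = 9939 C
t = 9939 / 24.4 = 407.3 s = 0.113 h

0.113 h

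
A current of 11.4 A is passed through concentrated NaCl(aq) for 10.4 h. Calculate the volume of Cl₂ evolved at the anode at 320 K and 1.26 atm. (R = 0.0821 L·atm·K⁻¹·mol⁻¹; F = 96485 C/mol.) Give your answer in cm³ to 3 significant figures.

Q = 11.4 A × 37440 s = 4.268×10^5 C
n(e⁻) = 4.268×10^5 / 96485 = 4.423 mol
2Cl⁻ → Cl₂ + 2e⁻, so n(Cl₂) = 4.423 / 2 = 2.212 mol
V = nRT/P = 2.212 × 0.0821 × 320 / 1.26 = 46.12 L
= 46100 cm³

46100 cm³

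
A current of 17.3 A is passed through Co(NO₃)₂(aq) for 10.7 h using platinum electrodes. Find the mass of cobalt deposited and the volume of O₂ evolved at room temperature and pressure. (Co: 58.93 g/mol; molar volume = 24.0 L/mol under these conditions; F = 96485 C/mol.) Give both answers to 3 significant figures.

Q = 17.3 × 38520 = 6.664×10^5 C; n(e⁻) = 6.664×10^5 / 96485 = 6.907 mol
Cathode: Co²⁺ + 2e⁻ → Co → n(Co) = 6.907/2 = 3.454 mol → 204 g
Anode: 2H₂O → O₂ + 4H⁺ + 4e⁻ → n(O₂) = 6.907/4 = 1.727 mol → 41.4 L

204 g Co; 41.4 L O₂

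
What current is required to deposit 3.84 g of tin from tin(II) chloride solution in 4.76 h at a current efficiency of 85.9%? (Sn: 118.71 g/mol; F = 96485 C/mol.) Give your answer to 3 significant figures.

0.424 A

n(Sn) = 3.84 / 118.71 = 0.03235 mol
Sn²⁺ + 2e⁻ → Sn, so n(e⁻) = 2 × 0.03235 = 0.06470 mol
Q = 0.06470 × 96485 / 0.859 = 7267 C
I = Q / t = 7267 / 17136 s = 0.424 A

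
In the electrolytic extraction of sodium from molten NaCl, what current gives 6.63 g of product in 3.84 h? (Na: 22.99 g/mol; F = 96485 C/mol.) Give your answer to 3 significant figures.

2.01 A

n(Na) = 6.63 / 22.99 = 0.2884 mol
Na⁺ + e⁻ → Na, so n(e⁻) = 0.2884 mol
Q = 0.2884 × 96485 = 27830 C
I = Q / t = 27830 / 13824 s = 2.01 A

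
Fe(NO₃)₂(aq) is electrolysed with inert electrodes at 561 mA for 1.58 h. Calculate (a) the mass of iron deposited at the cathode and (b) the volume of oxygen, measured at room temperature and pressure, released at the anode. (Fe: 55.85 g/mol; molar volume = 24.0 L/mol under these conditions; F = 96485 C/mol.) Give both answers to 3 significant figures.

Q = 0.561 × 5688 = 3191 C; n(e⁻) = 3191 / 96485 = 0.03307 mol
Cathode: Fe²⁺ + 2e⁻ → Fe → n(Fe) = 0.03307/2 = 0.01654 mol → 0.924 g
Anode: 2H₂O → O₂ + 4H⁺ + 4e⁻ → n(O₂) = 0.03307/4 = 0.008268 mol → 0.198 L

0.924 g Fe; 0.198 L O₂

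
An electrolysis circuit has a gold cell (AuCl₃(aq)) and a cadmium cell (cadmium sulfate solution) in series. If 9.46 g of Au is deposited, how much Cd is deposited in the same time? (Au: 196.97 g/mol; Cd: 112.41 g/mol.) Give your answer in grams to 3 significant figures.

n(Au) = 9.46 / 196.97 = 0.04803 mol
Au³⁺ + 3e⁻ → Au, so n(e⁻) = 3 × 0.04803 = 0.1441 mol
The cells are in series, so the same charge (and hence the same n(e⁻) = 0.1441 mol) passes through both.
Cd²⁺ + 2e⁻ → Cd, so n(Cd) = 0.1441 / 2 = 0.07205 mol
m(Cd) = 0.07205 × 112.41 = 8.10 g

8.10 g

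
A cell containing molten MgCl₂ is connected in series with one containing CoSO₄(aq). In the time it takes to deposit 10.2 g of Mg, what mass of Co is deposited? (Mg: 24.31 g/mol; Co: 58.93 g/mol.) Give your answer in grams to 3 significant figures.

n(Mg) = 10.2 / 24.31 = 0.4196 mol
Mg²⁺ + 2e⁻ → Mg, so n(e⁻) = 2 × 0.4196 = 0.8392 mol
In series, the same 0.8392 mol of electrons flows through the second cell.
Co²⁺ + 2e⁻ → Co, so n(Co) = 0.8392 / 2 = 0.4196 mol
m(Co) = 0.4196 × 58.93 = 24.7 g

24.7 g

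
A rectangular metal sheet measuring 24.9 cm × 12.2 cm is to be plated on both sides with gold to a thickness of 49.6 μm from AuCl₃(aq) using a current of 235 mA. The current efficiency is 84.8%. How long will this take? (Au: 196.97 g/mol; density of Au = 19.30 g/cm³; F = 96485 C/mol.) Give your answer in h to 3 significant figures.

Plated area = 2 × 24.9 × 12.2 = 607.6 cm²
Volume = 607.6 × 49.6×10⁻⁴ cm = 3.014 cm³
m(Au) = 3.014 × 19.30 = 58.17 g
n(Au) = 58.17 / 196.97 = 0.2953 mol; n(e⁻) = 3 × 0.2953 = 0.8859 mol
Q = 0.8859 × 96485 / 0.848 = 1.008×10^5 C
t = 1.008×10^5 / 0.235 = 4.289×10^5 s = 119 h

119 h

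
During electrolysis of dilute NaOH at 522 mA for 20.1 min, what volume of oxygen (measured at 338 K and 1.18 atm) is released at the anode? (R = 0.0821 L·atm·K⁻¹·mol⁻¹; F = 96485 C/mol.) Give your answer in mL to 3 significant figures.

38.4 mL

Q = 0.522 A × 1206 s = 629.5 C
n(e⁻) = 629.5 / 96485 = 0.006524 mol
2H₂O → O₂ + 4H⁺ + 4e⁻, so n(O₂) = 0.006524 / 4 = 0.001631 mol
V = nRT/P = 0.001631 × 0.0821 × 338 / 1.18 = 0.03836 L
= 38.4 mL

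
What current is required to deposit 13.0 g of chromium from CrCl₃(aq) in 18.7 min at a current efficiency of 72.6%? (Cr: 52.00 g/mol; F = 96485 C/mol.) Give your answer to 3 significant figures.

88.8 A

n(Cr) = 13.0 / 52.00 = 0.2500 mol
Cr³⁺ + 3e⁻ → Cr, so n(e⁻) = 3 × 0.2500 = 0.7500 mol
Q = 0.7500 × 96485 / 0.726 = 99670 C
I = Q / t = 99670 / 1122 s = 88.8 A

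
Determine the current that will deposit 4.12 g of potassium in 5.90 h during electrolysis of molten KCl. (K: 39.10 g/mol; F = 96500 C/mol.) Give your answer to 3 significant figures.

0.479 A

n(K) = 4.12 / 39.10 = 0.1054 mol
K⁺ + e⁻ → K, so n(e⁻) = 0.1054 mol
Q = 0.1054 × 96500 = 10170 C
I = Q / t = 10170 / 21240 s = 0.479 A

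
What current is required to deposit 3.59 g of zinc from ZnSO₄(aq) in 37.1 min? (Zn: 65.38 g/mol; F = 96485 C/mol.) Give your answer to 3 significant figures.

4.76 A

n(Zn) = 3.59 / 65.38 = 0.05491 mol
Zn²⁺ + 2e⁻ → Zn, so n(e⁻) = 2 × 0.05491 = 0.1098 mol
Q = 0.1098 × 96485 = 10590 C
I = Q / t = 10590 / 2226 s = 4.76 A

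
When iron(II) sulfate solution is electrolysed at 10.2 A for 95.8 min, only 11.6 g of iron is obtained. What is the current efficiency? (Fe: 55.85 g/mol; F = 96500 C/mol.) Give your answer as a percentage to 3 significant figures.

68.4%

Q = 10.2 × 5748 = 58630 C
n(e⁻) = 58630 / 96500 = 0.6076 mol
Fe²⁺ + 2e⁻ → Fe, so theoretical n(Fe) = 0.3038 mol → 16.97 g
Efficiency = 11.6 / 16.97 = 0.6836 = 68.4%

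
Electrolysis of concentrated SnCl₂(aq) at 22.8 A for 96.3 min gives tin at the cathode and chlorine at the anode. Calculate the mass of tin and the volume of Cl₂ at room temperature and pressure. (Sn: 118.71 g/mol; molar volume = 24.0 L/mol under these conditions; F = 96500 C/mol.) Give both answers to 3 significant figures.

81.0 g Sn; 16.4 L Cl₂

Q = 22.8 × 5778 = 1.317×10^5 C; n(e⁻) = 1.317×10^5 / 96500 = 1.365 mol
Cathode: Sn²⁺ + 2e⁻ → Sn → n(Sn) = 1.365/2 = 0.6825 mol → 81.0 g
Anode: 2Cl⁻ → Cl₂ + 2e⁻ → n(Cl₂) = 1.365/2 = 0.6825 mol → 16.4 L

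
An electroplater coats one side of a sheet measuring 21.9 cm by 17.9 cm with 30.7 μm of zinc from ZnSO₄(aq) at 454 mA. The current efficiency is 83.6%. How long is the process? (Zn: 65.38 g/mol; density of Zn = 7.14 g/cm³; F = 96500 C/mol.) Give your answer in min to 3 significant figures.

Plated area = 21.9 × 17.9 = 392.0 cm²
Volume = 392.0 × 30.7×10⁻⁴ cm = 1.203 cm³
m(Zn) = 1.203 × 7.14 = 8.589 g
n(Zn) = 8.589 / 65.38 = 0.1314 mol; n(e⁻) = 2 × 0.1314 = 0.2628 mol
Q = 0.2628 × 96500 / 0.836 = 30340 C
t = 30340 / 0.454 = 66830 s = 1110 min

1110 min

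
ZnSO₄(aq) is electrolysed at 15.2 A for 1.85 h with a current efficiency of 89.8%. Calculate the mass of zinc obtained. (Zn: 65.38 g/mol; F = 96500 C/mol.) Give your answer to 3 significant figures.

Q = 15.2 × 6660 = 1.012×10^5 C
n(e⁻) = 1.012×10^5 / 96500 = 1.049 mol
Zn²⁺ + 2e⁻ → Zn, so theoretical m(Zn) = 0.5245 × 65.38 = 34.29 g
Actual mass = 89.8% × 34.29 = 30.8 g

30.8 g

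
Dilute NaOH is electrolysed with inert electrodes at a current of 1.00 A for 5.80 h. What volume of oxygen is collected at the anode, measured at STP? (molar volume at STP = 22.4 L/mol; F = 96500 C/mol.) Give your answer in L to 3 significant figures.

1.21 L

Charge passed = 1.00 × 20880 = 20880 C
Moles of electrons = 20880 / 96500 = 0.2164 mol
2H₂O → O₂ + 4H⁺ + 4e⁻, so n(O₂) = 0.2164 / 4 = 0.05410 mol
V = 0.05410 × 22.4 = 1.212 L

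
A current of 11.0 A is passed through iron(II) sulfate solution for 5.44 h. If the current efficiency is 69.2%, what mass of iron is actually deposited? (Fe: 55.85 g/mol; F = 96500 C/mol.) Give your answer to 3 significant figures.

Q = 11.0 × 19584 = 2.154×10^5 C
n(e⁻) = 2.154×10^5 / 96500 = 2.232 mol
Fe²⁺ + 2e⁻ → Fe, so theoretical m(Fe) = 1.116 × 55.85 = 62.33 g
Actual mass = 69.2% × 62.33 = 43.1 g

43.1 g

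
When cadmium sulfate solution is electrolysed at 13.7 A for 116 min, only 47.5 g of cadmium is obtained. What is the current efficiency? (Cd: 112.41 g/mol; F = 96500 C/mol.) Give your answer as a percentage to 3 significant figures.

85.5%

Q = 13.7 × 6960 = 95350 C
n(e⁻) = 95350 / 96500 = 0.9881 mol
Cd²⁺ + 2e⁻ → Cd, so theoretical n(Cd) = 0.4941 mol → 55.54 g
Efficiency = 47.5 / 55.54 = 0.8552 = 85.5%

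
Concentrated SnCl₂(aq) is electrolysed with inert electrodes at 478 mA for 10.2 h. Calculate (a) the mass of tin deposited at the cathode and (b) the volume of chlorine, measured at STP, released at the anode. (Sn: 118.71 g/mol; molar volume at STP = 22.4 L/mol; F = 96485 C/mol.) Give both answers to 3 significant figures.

Q = 0.478 × 36720 = 17550 C; n(e⁻) = 17550 / 96485 = 0.1819 mol
Cathode: Sn²⁺ + 2e⁻ → Sn → n(Sn) = 0.1819/2 = 0.09095 mol → 10.8 g
Anode: 2Cl⁻ → Cl₂ + 2e⁻ → n(Cl₂) = 0.1819/2 = 0.09095 mol → 2.04 L

10.8 g Sn; 2.04 L Cl₂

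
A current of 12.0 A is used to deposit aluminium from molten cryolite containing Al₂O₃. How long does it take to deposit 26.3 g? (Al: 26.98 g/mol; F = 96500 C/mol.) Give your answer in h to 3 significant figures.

n(Al) = 26.3 / 26.98 = 0.9748 mol
Al³⁺ + 3e⁻ → Al, so n(e⁻) = 3 × 0.9748 = 2.924 mol
Q = 2.924 × 96500 = 2.822×10^5 C
t = Q / I = 2.822×10^5 / 12.0 = 23520 s = 6.53 h

6.53 h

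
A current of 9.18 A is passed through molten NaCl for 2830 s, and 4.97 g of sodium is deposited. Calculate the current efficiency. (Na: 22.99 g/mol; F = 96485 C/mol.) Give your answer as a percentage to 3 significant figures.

80.3%

Q = 9.18 × 2830 = 25980 C
n(e⁻) = 25980 / 96485 = 0.2693 mol
Na⁺ + e⁻ → Na, so theoretical n(Na) = 0.2693 mol → 6.191 g
Efficiency = 4.97 / 6.191 = 0.8028 = 80.3%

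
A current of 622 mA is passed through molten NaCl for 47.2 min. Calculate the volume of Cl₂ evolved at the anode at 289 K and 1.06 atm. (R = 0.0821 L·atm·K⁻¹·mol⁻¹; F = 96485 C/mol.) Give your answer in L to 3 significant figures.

Q = 0.622 A × 2832 s = 1762 C
Moles of electrons = 1762 / 96485 = 0.01826 mol
2Cl⁻ → Cl₂ + 2e⁻, so n(Cl₂) = 0.01826 / 2 = 0.009130 mol
V = nRT/P = 0.009130 × 0.0821 × 289 / 1.06 = 0.2044 L

0.204 L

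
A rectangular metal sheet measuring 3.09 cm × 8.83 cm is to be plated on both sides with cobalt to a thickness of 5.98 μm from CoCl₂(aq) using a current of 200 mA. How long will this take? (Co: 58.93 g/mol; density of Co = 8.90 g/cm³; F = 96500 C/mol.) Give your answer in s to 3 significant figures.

Plated area = 2 × 3.09 × 8.83 = 54.57 cm²
Volume = 54.57 × 5.98×10⁻⁴ cm = 0.03263 cm³
m(Co) = 0.03263 × 8.90 = 0.2904 g
n(Co) = 0.2904 / 58.93 = 0.004928 mol; n(e⁻) = 2 × 0.004928 = 0.009856 mol
Q = 0.009856 × 96500 = 951.1 C
t = 951.1 / 0.200 = 4756 s

4760 s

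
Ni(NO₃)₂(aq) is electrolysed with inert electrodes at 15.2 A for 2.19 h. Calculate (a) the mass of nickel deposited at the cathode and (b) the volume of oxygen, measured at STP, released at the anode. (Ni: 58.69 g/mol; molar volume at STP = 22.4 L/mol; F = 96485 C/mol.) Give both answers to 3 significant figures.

36.4 g Ni; 6.96 L O₂

Q = 15.2 × 7884 = 1.198×10^5 C; n(e⁻) = 1.198×10^5 / 96485 = 1.242 mol
Cathode: Ni²⁺ + 2e⁻ → Ni → n(Ni) = 1.242/2 = 0.6210 mol → 36.4 g
Anode: 2H₂O → O₂ + 4H⁺ + 4e⁻ → n(O₂) = 1.242/4 = 0.3105 mol → 6.96 L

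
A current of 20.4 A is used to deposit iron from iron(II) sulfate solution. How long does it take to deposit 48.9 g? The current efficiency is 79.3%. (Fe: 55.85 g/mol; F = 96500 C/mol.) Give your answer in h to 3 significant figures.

n(Fe) = 48.9 / 55.85 = 0.8756 mol
Fe²⁺ + 2e⁻ → Fe, so n(e⁻) = 2 × 0.8756 = 1.751 mol
Q = 1.751 × 96500 / 0.793 = 2.131×10^5 C
t = Q / I = 2.131×10^5 / 20.4 = 10450 s = 2.90 h

2.90 h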